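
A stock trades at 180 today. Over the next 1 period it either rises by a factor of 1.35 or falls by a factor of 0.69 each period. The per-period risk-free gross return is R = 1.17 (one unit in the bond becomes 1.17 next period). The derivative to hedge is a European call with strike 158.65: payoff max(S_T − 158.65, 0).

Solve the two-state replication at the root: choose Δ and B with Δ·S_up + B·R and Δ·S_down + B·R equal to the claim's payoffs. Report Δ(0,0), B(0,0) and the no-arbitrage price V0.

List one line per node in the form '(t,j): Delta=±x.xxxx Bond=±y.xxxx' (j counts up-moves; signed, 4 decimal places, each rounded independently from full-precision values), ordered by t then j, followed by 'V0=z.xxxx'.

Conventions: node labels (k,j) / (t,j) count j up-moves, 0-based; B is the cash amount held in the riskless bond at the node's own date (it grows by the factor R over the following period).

(0,0): Delta=0.7100 Bond=-75.3710
V0=52.4320

Under the risk-neutral measure, an up-move has probability p* = (R−d)/(u−d) = 0.7273 and values discount at R = 1.17.
Expiry values: V(1,0)=0.0000, V(1,1)=84.3500
Node (0,0) S=180.0000: V=(p*·84.3500+(1−p*)·0.0000)/1.17=52.4320; Δ=(84.3500−0.0000)/(243.0000−124.2000)=0.7100; B=V−Δ·S=-75.3710
Sanity check at the root: Δ(0,0)·S0 + B(0,0) reproduces V0 = 52.4320.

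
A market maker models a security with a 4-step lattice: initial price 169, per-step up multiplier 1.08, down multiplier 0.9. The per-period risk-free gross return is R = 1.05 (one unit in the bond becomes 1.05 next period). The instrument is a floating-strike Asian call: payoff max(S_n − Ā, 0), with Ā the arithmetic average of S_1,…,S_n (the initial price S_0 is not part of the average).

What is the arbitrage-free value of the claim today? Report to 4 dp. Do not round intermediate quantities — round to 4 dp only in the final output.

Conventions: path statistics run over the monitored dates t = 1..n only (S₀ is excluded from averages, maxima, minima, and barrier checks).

Set p* = 0.8333 (from d < R < u); the path-dependent value is the discounted p*-expectation over all price paths.
Enumerate all 2^4 = 16 price paths (U = up ×1.08, D = down ×0.9); each path with k up-moves has probability p*^k·(1−p*)^(4−k).
DDDD: Ā=130.7680, payoff=0.0000, prob=0.000772
UDDD: Ā=156.9216, payoff=0.0000, prob=0.003858
DUDD: Ā=149.3166, payoff=0.0000, prob=0.003858
UUDD: Ā=179.1799, payoff=0.0000, prob=0.019290
DDUD: Ā=142.4721, payoff=0.0000, prob=0.003858
UDUD: Ā=170.9665, payoff=0.0000, prob=0.019290
DUUD: Ā=163.3615, payoff=0.0000, prob=0.019290
UUUD: Ā=196.0338, payoff=0.0000, prob=0.096451
DDDU: Ā=136.3120, payoff=0.0000, prob=0.003858
UDDU: Ā=163.5744, payoff=0.0000, prob=0.019290
DUDU: Ā=155.9694, payoff=3.6991, prob=0.019290
UUDU: Ā=187.1633, payoff=4.4389, prob=0.096451
DDUU: Ā=149.1249, payoff=10.5436, prob=0.019290
UDUU: Ā=178.9499, payoff=12.6523, prob=0.096451
DUUU: Ā=171.3449, payoff=20.2573, prob=0.096451
UUUU: Ā=205.6139, payoff=24.3087, prob=0.482253
Price = Σ prob·payoff / R^4 = 15.599991 / 1.215506 = 12.8342

price = 12.8342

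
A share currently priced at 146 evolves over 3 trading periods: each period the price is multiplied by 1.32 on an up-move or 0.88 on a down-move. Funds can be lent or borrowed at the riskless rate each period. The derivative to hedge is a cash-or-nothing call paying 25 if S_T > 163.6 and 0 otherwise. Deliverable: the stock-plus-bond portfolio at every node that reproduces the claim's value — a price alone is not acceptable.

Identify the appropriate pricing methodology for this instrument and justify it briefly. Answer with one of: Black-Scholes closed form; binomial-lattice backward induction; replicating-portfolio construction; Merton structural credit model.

framework: replicating-portfolio construction

Key observation: the mandate to exhibit the hedge at every date and state singles out the replicating-portfolio construction on the 3-period tree with factors 1.32 and 0.88 from 146.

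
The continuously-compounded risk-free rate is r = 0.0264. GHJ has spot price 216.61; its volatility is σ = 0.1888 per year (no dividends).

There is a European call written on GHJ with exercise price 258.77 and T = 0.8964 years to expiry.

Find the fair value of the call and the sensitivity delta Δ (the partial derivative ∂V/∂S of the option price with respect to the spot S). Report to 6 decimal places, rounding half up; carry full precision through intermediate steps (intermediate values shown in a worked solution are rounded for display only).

price = 4.485938
Δ = 0.219722

σ√T = 0.1888·√0.8964 = 0.178753
d₁ = (ln(S/K) + (r+σ²/2)T) / (σ√T) = (ln(216.61/258.77) + (0.0264+0.1888²/2)·0.8964) / 0.178753 = (-0.177841 + 0.039641) / 0.178753 = -0.773134
d₂ = d₁ − σ√T = -0.773134 − 0.178753 = -0.951887
e^{−rT} = 0.976613
N(d₁) = 0.219722,  N(d₂) = 0.170577
Call price V = S·N(d₁) − K·e^{−rT}·N(d₂) = 47.593882 − 43.107945 = 4.485938
Δ = N(d₁) = 0.219722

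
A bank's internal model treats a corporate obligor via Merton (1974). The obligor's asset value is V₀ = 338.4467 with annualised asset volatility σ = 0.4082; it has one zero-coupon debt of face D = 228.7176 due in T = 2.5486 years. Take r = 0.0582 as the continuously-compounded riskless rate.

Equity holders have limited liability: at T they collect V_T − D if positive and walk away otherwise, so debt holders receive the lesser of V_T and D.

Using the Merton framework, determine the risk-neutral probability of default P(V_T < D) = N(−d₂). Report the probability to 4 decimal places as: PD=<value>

Equity is a call on the firm's assets struck at D = 228.7176:
d₁ = [ln(V₀/D) + (r + σ²/2)T] / (σ√T)
   = [ln(338.4467/228.7176) + (0.0582 + 0.5·0.4082²)·2.5486] / (0.4082·√2.5486)
   = [0.391879 + 0.360662] / 0.651664 = 1.154798
d₂ = d₁ − σ√T = 1.154798 − 0.651664 = 0.503133
risk-neutral PD = N(−d₂) = N(-0.503133) = 0.307435

PD=0.3074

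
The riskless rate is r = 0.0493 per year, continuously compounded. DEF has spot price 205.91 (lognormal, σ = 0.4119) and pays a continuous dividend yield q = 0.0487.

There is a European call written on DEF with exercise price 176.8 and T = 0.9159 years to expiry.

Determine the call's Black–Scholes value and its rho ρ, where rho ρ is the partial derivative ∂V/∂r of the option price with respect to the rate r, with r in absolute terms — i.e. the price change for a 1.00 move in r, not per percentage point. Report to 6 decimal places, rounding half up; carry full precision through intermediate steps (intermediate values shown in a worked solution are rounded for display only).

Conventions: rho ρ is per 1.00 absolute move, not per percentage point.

σ√T = 0.4119·√0.9159 = 0.394199
d₁ = (ln(S/K) + (r−q+σ²/2)T) / (σ√T) = (ln(205.91/176.8) + (0.0493−0.0487+0.4119²/2)·0.9159) / 0.394199 = (0.152420 + 0.078246) / 0.394199 = 0.585151
d₂ = d₁ − σ√T = 0.585151 − 0.394199 = 0.190952
e^{−rT} = 0.955850
e^{−qT} = 0.956376
N(d₁) = 0.720777,  N(d₂) = 0.575718
Call price V = S·e^{−qT}·N(d₁) − K·e^{−rT}·N(d₂) = 141.940683 − 97.293139 = 44.647543
ρ = K·T·e^{−rT}·N(d₂) = 89.110786

price = 44.647543
ρ = 89.110786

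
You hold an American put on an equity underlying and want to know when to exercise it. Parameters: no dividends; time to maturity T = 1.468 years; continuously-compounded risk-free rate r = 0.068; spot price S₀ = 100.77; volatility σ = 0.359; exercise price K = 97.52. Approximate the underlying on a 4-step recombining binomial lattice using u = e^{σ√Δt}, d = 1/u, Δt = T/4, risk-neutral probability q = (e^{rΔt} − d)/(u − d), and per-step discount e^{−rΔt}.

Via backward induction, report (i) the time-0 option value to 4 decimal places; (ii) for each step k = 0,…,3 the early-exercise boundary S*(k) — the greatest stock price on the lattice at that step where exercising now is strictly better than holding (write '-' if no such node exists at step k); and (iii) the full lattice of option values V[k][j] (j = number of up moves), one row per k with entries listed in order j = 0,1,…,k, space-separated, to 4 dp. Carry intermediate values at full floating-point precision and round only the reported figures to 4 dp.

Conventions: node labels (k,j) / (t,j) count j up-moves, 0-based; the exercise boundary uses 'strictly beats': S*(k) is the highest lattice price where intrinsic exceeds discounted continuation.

price = 11.3618
boundary = - - 65.2269 81.0735
tree:
11.3618
19.5501 3.8571
32.2931 7.9647 0.0000
45.0423 16.4465 0.0000 0.0000
55.2996 32.2931 0.0000 0.0000 0.0000

params: Δt=0.36700 u=1.24295 d=0.80454 q=0.50348 e^(-rΔt)=0.97535
t_4 payoffs: 55.2996 32.2931 0.0000 0.0000 0.0000
t_3: node(3,0) S=52.4777 payoff=45.0423 vs cont=42.6387 → 45.0423 [stop]  node(3,1) S=81.0735 payoff=16.4465 vs cont=15.6389 → 16.4465 [stop]  node(3,2) S=125.2516 payoff=0.0000 vs cont=0.0000 → 0.0000 [wait]  node(3,3) S=193.5030 payoff=0.0000 vs cont=0.0000 → 0.0000 [wait]  ⇒ S*(3)=81.0735
t_2: node(2,0) S=65.2269 payoff=32.2931 vs cont=29.8895 → 32.2931 [stop]  node(2,1) S=100.7700 payoff=0.0000 vs cont=7.9647 → 7.9647 [wait]  node(2,2) S=155.6810 payoff=0.0000 vs cont=0.0000 → 0.0000 [wait]  ⇒ S*(2)=65.2269
t_1: node(1,0) S=81.0735 payoff=16.4465 vs cont=19.5501 → 19.5501 [wait]  node(1,1) S=125.2516 payoff=0.0000 vs cont=3.8571 → 3.8571 [wait]  ⇒ S*(1)=-
t_0: node(0,0) S=100.7700 payoff=0.0000 vs cont=11.3618 → 11.3618 [wait]  ⇒ S*(0)=-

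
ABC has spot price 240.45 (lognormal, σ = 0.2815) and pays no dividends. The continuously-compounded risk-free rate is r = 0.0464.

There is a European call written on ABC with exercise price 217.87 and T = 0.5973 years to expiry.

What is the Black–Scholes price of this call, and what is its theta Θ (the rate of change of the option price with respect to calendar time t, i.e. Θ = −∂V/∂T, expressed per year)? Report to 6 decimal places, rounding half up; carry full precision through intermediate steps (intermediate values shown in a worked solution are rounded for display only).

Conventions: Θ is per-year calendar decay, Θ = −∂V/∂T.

σ√T = 0.2815·√0.5973 = 0.217558
d₁ = (ln(S/K) + (r+σ²/2)T) / (σ√T) = (ln(240.45/217.87) + (0.0464+0.2815²/2)·0.5973) / 0.217558 = (0.098614 + 0.051380) / 0.217558 = 0.689445
d₂ = d₁ − σ√T = 0.689445 − 0.217558 = 0.471887
e^{−rT} = 0.972666
N(d₁) = 0.754728,  N(d₂) = 0.681496
Call price V = S·N(d₁) − K·e^{−rT}·N(d₂) = 181.474398 − 144.419057 = 37.055341
φ(d₁) = (1/√(2π))·e^{−d₁²/2} = 0.314552
Θ = −S·φ(d₁)·σ/(2√T) − r·K·e^{−rT}·N(d₂) = −13.774301 − 6.701044 = -20.475346

price = 37.055341
Θ = -20.475346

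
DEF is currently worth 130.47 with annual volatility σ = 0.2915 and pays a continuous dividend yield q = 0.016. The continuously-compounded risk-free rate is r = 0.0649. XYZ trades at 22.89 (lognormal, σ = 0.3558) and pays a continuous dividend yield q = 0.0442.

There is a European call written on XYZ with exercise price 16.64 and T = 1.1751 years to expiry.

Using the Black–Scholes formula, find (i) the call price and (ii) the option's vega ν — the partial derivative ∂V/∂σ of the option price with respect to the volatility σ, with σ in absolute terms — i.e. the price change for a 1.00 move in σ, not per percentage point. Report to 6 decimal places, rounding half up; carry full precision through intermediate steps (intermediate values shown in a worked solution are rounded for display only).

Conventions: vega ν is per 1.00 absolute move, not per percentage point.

σ√T = 0.3558·√1.1751 = 0.385694
d₁ = (ln(S/K) + (r−q+σ²/2)T) / (σ√T) = (ln(22.89/16.64) + (0.0649−0.0442+0.3558²/2)·1.1751) / 0.385694 = (0.318891 + 0.098705) / 0.385694 = 1.082710
d₂ = d₁ − σ√T = 1.082710 − 0.385694 = 0.697016
e^{−rT} = 0.926572
e^{−qT} = 0.949386
N(d₁) = 0.860532,  N(d₂) = 0.757104
Call price V = S·e^{−qT}·N(d₁) − K·e^{−rT}·N(d₂) = 18.700601 − 11.673138 = 7.027463
φ(d₁) = (1/√(2π))·e^{−d₁²/2} = 0.222002
ν = S·e^{−qT}·φ(d₁)·√T = 5.229773

price = 7.027463
ν = 5.229773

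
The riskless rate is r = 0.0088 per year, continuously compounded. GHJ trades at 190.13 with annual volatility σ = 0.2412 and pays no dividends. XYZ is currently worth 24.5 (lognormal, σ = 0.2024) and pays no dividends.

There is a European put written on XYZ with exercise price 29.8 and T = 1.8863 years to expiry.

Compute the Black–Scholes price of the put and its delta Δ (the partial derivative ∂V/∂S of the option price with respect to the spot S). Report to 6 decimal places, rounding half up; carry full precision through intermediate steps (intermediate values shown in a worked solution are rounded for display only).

σ√T = 0.2024·√1.8863 = 0.277981
d₁ = (ln(S/K) + (r+σ²/2)T) / (σ√T) = (ln(24.5/29.8) + (0.0088+0.2024²/2)·1.8863) / 0.277981 = (-0.195835 + 0.055236) / 0.277981 = -0.505785
d₂ = d₁ − σ√T = -0.505785 − 0.277981 = -0.783767
e^{−rT} = 0.983538
N(−d₁) = 0.693496,  N(−d₂) = 0.783412
Put price V = K·e^{−rT}·N(−d₂) − S·N(−d₁) = 22.961338 − 16.990660 = 5.970677
Δ = −N(−d₁) = -0.693496

price = 5.970677
Δ = -0.693496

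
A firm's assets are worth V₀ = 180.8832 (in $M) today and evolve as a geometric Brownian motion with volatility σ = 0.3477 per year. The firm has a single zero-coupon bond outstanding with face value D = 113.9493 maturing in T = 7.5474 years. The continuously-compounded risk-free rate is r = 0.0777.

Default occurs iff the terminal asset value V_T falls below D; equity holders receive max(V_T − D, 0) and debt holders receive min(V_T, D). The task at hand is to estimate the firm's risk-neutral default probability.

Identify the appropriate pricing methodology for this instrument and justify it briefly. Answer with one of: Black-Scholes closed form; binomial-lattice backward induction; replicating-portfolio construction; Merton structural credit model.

Key observation: the question is about default risk generated by asset-value dynamics against a debt face of 113.9493 — the structural framework prices exactly that.

framework: Merton structural credit model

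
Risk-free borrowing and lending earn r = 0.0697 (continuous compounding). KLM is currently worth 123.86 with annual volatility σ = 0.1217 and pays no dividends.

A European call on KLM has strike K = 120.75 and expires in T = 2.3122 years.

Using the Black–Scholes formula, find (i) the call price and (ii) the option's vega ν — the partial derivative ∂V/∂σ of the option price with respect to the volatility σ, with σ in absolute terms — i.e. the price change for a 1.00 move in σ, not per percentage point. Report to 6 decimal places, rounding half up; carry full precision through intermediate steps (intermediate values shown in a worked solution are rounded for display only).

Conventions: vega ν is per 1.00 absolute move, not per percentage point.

price = 22.790593
ν = 40.993529

σ√T = 0.1217·√2.3122 = 0.185056
d₁ = (ln(S/K) + (r+σ²/2)T) / (σ√T) = (ln(123.86/120.75) + (0.0697+0.1217²/2)·2.3122) / 0.185056 = (0.025430 + 0.178283) / 0.185056 = 1.100817
d₂ = d₁ − σ√T = 1.100817 − 0.185056 = 0.915761
e^{−rT} = 0.851156
N(d₁) = 0.864512,  N(d₂) = 0.820104
Call price V = S·N(d₁) − K·e^{−rT}·N(d₂) = 107.078433 − 84.287840 = 22.790593
φ(d₁) = (1/√(2π))·e^{−d₁²/2} = 0.217656
ν = S·φ(d₁)·√T = 40.993529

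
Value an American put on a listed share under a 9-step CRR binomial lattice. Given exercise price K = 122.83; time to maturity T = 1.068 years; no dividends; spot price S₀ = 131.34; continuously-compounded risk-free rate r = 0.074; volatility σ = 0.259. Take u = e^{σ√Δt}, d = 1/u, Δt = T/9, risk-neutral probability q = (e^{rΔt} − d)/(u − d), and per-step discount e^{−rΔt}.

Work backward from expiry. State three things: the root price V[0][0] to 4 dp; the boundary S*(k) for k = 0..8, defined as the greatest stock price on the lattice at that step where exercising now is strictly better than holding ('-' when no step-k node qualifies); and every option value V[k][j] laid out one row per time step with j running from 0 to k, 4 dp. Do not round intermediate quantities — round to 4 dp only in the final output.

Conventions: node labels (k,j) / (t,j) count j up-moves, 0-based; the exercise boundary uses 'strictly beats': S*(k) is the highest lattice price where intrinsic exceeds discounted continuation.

price = 6.6875
boundary = - - - 100.4970 91.9190 100.4970 91.9190 100.4970 109.8756
tree:
6.6875
10.3058 3.5528
15.4282 5.8820 1.5222
22.3330 9.4910 2.7422 0.4530
30.9110 14.8420 4.8484 0.8983 0.0611
38.7568 22.3330 8.3689 1.7707 0.1304 0.0000
45.9330 30.9110 13.9880 3.4671 0.2782 0.0000 0.0000
52.4966 38.7568 22.3330 6.7344 0.5935 0.0000 0.0000 0.0000
58.5000 45.9330 30.9110 12.9544 1.2661 0.0000 0.0000 0.0000 0.0000
63.9909 52.4966 38.7568 22.3330 2.7007 0.0000 0.0000 0.0000 0.0000 0.0000

Δt=0.11867, u=1.09332, d=0.91464, q=0.52707, disc=e^(-rΔt)=0.99126
k=9 terminal: V=max(K-S,0) → 63.9909 52.4966 38.7568 22.3330 2.7007 0.0000 0.0000 0.0000 0.0000 0.0000
k=8: j=0 S=64.3300 intr=58.5000 cont=57.4261 V=58.5000[EX]; j=1 S=76.8970 intr=45.9330 cont=44.8591 V=45.9330[EX]; j=2 S=91.9190 intr=30.9110 cont=29.8371 V=30.9110[EX]; j=3 S=109.8756 intr=12.9544 cont=11.8805 V=12.9544[EX]; j=4 S=131.3400 intr=0.0000 cont=1.2661 V=1.2661[hold]; j=5 S=156.9975 intr=0.0000 cont=0.0000 V=0.0000[hold]; j=6 S=187.6673 intr=0.0000 cont=0.0000 V=0.0000[hold]; j=7 S=224.3286 intr=0.0000 cont=0.0000 V=0.0000[hold]; j=8 S=268.1516 intr=0.0000 cont=0.0000 V=0.0000[hold]  S*(8)=109.8756
k=7: j=0 S=70.3334 intr=52.4966 cont=51.4227 V=52.4966[EX]; j=1 S=84.0732 intr=38.7568 cont=37.6829 V=38.7568[EX]; j=2 S=100.4970 intr=22.3330 cont=21.2591 V=22.3330[EX]; j=3 S=120.1293 intr=2.7007 cont=6.7344 V=6.7344[hold]; j=4 S=143.5969 intr=0.0000 cont=0.5935 V=0.5935[hold]; j=5 S=171.6488 intr=0.0000 cont=0.0000 V=0.0000[hold]; j=6 S=205.1808 intr=0.0000 cont=0.0000 V=0.0000[hold]; j=7 S=245.2633 intr=0.0000 cont=0.0000 V=0.0000[hold]  S*(7)=100.4970
k=6: j=0 S=76.8970 intr=45.9330 cont=44.8591 V=45.9330[EX]; j=1 S=91.9190 intr=30.9110 cont=29.8371 V=30.9110[EX]; j=2 S=109.8756 intr=12.9544 cont=13.9880 V=13.9880[hold]; j=3 S=131.3400 intr=0.0000 cont=3.4671 V=3.4671[hold]; j=4 S=156.9975 intr=0.0000 cont=0.2782 V=0.2782[hold]; j=5 S=187.6673 intr=0.0000 cont=0.0000 V=0.0000[hold]; j=6 S=224.3286 intr=0.0000 cont=0.0000 V=0.0000[hold]  S*(6)=91.9190
k=5: j=0 S=84.0732 intr=38.7568 cont=37.6829 V=38.7568[EX]; j=1 S=100.4970 intr=22.3330 cont=21.7991 V=22.3330[EX]; j=2 S=120.1293 intr=2.7007 cont=8.3689 V=8.3689[hold]; j=3 S=143.5969 intr=0.0000 cont=1.7707 V=1.7707[hold]; j=4 S=171.6488 intr=0.0000 cont=0.1304 V=0.1304[hold]; j=5 S=205.1808 intr=0.0000 cont=0.0000 V=0.0000[hold]  S*(5)=100.4970
k=4: j=0 S=91.9190 intr=30.9110 cont=29.8371 V=30.9110[EX]; j=1 S=109.8756 intr=12.9544 cont=14.8420 V=14.8420[hold]; j=2 S=131.3400 intr=0.0000 cont=4.8484 V=4.8484[hold]; j=3 S=156.9975 intr=0.0000 cont=0.8983 V=0.8983[hold]; j=4 S=187.6673 intr=0.0000 cont=0.0611 V=0.0611[hold]  S*(4)=91.9190
k=3: j=0 S=100.4970 intr=22.3330 cont=22.2453 V=22.3330[EX]; j=1 S=120.1293 intr=2.7007 cont=9.4910 V=9.4910[hold]; j=2 S=143.5969 intr=0.0000 cont=2.7422 V=2.7422[hold]; j=3 S=171.6488 intr=0.0000 cont=0.4530 V=0.4530[hold]  S*(3)=100.4970
k=2: j=0 S=109.8756 intr=12.9544 cont=15.4282 V=15.4282[hold]; j=1 S=131.3400 intr=0.0000 cont=5.8820 V=5.8820[hold]; j=2 S=156.9975 intr=0.0000 cont=1.5222 V=1.5222[hold]  S*(2)=-
k=1: j=0 S=120.1293 intr=2.7007 cont=10.3058 V=10.3058[hold]; j=1 S=143.5969 intr=0.0000 cont=3.5528 V=3.5528[hold]  S*(1)=-
k=0: j=0 S=131.3400 intr=0.0000 cont=6.6875 V=6.6875[hold]  S*(0)=-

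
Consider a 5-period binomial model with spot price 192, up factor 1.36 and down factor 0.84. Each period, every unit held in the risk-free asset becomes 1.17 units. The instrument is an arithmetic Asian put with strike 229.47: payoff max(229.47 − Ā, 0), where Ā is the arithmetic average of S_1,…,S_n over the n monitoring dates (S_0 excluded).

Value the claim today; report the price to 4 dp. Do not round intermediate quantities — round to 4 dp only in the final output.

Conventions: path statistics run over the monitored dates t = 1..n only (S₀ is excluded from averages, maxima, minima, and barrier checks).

price = 4.9082

No-arbitrage gives p* = (R−d)/(u−d) = 0.6346: enumerate every path, weight its payoff by its p*-probability, and discount by R^5.
Enumerate all 2^5 = 32 price paths (U = up ×1.36, D = down ×0.84); each path with k up-moves has probability p*^k·(1−p*)^(5−k).
DDDDD: Ā=117.2885, payoff=112.1815, prob=0.006513
UDDDD: Ā=189.8956, payoff=39.5744, prob=0.011311
DUDDD: Ā=169.9276, payoff=59.5424, prob=0.011311
UUDDD: Ā=275.1209, payoff=0.0000, prob=0.019646
DDUDD: Ā=153.1545, payoff=76.3155, prob=0.011311
UDUDD: Ā=247.9644, payoff=0.0000, prob=0.019646
DUUDD: Ā=227.9964, payoff=1.4736, prob=0.019646
UUUDD: Ā=369.1371, payoff=0.0000, prob=0.034122
DDDUD: Ā=139.0651, payoff=90.4049, prob=0.011311
UDDUD: Ā=225.1530, payoff=4.3170, prob=0.019646
DUDUD: Ā=205.1850, payoff=24.2850, prob=0.019646
UUDUD: Ā=332.2043, payoff=0.0000, prob=0.034122
DDUUD: Ā=188.4119, payoff=41.0581, prob=0.019646
UDUUD: Ā=305.0478, payoff=0.0000, prob=0.034122
DUUUD: Ā=285.0798, payoff=0.0000, prob=0.034122
UUUUD: Ā=461.5578, payoff=0.0000, prob=0.059264
DDDDU: Ā=127.2300, payoff=102.2400, prob=0.011311
UDDDU: Ā=205.9914, payoff=23.4786, prob=0.019646
DUDDU: Ā=186.0234, payoff=43.4466, prob=0.019646
UUDDU: Ā=301.1807, payoff=0.0000, prob=0.034122
DDUDU: Ā=169.2503, payoff=60.2197, prob=0.019646
UDUDU: Ā=274.0242, payoff=0.0000, prob=0.034122
DUUDU: Ā=254.0562, payoff=0.0000, prob=0.034122
UUUDU: Ā=411.3291, payoff=0.0000, prob=0.059264
DDDUU: Ā=155.1608, payoff=74.3092, prob=0.019646
UDDUU: Ā=251.2128, payoff=0.0000, prob=0.034122
DUDUU: Ā=231.2448, payoff=0.0000, prob=0.034122
UUDUU: Ā=374.3963, payoff=0.0000, prob=0.059264
DDUUU: Ā=214.4717, payoff=14.9983, prob=0.034122
UDUUU: Ā=347.2398, payoff=0.0000, prob=0.059264
DUUUU: Ā=327.2718, payoff=0.0000, prob=0.059264
UUUUU: Ā=529.8687, payoff=0.0000, prob=0.102933
Price = Σ prob·payoff / R^5 = 10.761017 / 2.192448 = 4.9082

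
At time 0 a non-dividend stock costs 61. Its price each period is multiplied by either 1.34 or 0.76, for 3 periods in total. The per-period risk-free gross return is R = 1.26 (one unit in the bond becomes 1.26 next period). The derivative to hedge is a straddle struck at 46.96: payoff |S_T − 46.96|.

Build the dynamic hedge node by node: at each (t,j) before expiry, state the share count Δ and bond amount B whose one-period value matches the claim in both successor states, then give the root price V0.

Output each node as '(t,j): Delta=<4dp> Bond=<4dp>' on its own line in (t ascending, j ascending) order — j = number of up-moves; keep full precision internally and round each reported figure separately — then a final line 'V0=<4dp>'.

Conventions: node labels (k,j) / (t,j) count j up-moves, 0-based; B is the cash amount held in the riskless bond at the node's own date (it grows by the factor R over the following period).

Risk-neutral probability p* = (R−d)/(u−d) = (1.26−0.76)/(1.34−0.76) = 0.8621.
Terminal payoffs: V(3,0)=20.1825, V(3,1)=0.2530, V(3,2)=36.2840, V(3,3)=99.8123
  t=2,j=0: stock 35.2336 → up 47.2130 (V=0.2530), down 26.7775 (V=20.1825). Price 2.3825; hedge Δ=-0.9752, bond B=36.7436.
  t=2,j=1: stock 62.1224 → up 83.2440 (V=36.2840), down 47.2130 (V=0.2530). Price 24.8526; hedge Δ=1.0000, bond B=-37.2698.
  t=2,j=2: stock 109.5316 → up 146.7723 (V=99.8123), down 83.2440 (V=36.2840). Price 72.2618; hedge Δ=1.0000, bond B=-37.2698.
  t=1,j=0: stock 46.3600 → up 62.1224 (V=24.8526), down 35.2336 (V=2.3825). Price 17.2645; hedge Δ=0.8357, bond B=-21.4771.
  t=1,j=1: stock 81.7400 → up 109.5316 (V=72.2618), down 62.1224 (V=24.8526). Price 52.1608; hedge Δ=1.0000, bond B=-29.5792.
  t=0,j=0: stock 61.0000 → up 81.7400 (V=52.1608), down 46.3600 (V=17.2645). Price 37.5774; hedge Δ=0.9863, bond B=-22.5886.
As a check, the time-0 holding Δ(0,0)·S0 + B(0,0) comes to 37.5774 — exactly V0.

(0,0): Delta=0.9863 Bond=-22.5886
(1,0): Delta=0.8357 Bond=-21.4771
(1,1): Delta=1.0000 Bond=-29.5792
(2,0): Delta=-0.9752 Bond=36.7436
(2,1): Delta=1.0000 Bond=-37.2698
(2,2): Delta=1.0000 Bond=-37.2698
V0=37.5774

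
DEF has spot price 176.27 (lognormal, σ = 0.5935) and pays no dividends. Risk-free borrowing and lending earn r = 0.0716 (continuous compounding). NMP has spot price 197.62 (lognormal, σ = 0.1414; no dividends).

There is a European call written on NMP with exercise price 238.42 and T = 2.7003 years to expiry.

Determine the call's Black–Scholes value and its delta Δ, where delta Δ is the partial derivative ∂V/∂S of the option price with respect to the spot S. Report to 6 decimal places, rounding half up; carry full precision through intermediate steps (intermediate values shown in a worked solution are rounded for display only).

price = 18.788557
Δ = 0.555872

σ√T = 0.1414·√2.7003 = 0.232357
d₁ = (ln(S/K) + (r+σ²/2)T) / (σ√T) = (ln(197.62/238.42) + (0.0716+0.1414²/2)·2.7003) / 0.232357 = (-0.187688 + 0.220336) / 0.232357 = 0.140510
d₂ = d₁ − σ√T = 0.140510 − 0.232357 = -0.091847
e^{−rT} = 0.824200
N(d₁) = 0.555872,  N(d₂) = 0.463410
Call price V = S·N(d₁) − K·e^{−rT}·N(d₂) = 109.851334 − 91.062777 = 18.788557
Δ = N(d₁) = 0.555872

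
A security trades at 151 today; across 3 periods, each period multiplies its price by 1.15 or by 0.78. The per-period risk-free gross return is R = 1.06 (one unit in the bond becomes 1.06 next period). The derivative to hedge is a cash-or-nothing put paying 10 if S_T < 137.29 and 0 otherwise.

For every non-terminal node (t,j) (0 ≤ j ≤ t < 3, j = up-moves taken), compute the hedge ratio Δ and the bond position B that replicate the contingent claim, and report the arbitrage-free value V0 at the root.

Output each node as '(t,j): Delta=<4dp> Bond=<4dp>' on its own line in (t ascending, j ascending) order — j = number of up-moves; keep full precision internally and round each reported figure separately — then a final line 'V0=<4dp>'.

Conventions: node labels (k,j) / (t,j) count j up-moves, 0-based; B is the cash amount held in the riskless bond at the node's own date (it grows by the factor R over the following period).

The replicating-portfolio and risk-neutral prices coincide; use p* = (1.06−0.78)/(1.15−0.78) = 0.7568 for the latter.
Payoffs at expiry: V(3,0)=10.0000, V(3,1)=10.0000, V(3,2)=0.0000, V(3,3)=0.0000
Node (2,0) S=91.8684: V=(p*·10.0000+(1−p*)·10.0000)/1.06=9.4340; Δ=(10.0000−10.0000)/(105.6487−71.6574)=0.0000; B=V−Δ·S=9.4340
Node (2,1) S=135.4470: V=(p*·0.0000+(1−p*)·10.0000)/1.06=2.2947; Δ=(0.0000−10.0000)/(155.7640−105.6487)=-0.1995; B=V−Δ·S=29.3218
Node (2,2) S=199.6975: V=(p*·0.0000+(1−p*)·0.0000)/1.06=0.0000; Δ=(0.0000−0.0000)/(229.6521−155.7640)=0.0000; B=V−Δ·S=0.0000
Node (1,0) S=117.7800: V=(p*·2.2947+(1−p*)·9.4340)/1.06=3.8031; Δ=(2.2947−9.4340)/(135.4470−91.8684)=-0.1638; B=V−Δ·S=23.0983
Node (1,1) S=173.6500: V=(p*·0.0000+(1−p*)·2.2947)/1.06=0.5266; Δ=(0.0000−2.2947)/(199.6975−135.4470)=-0.0357; B=V−Δ·S=6.7286
Node (0,0) S=151.0000: V=(p*·0.5266+(1−p*)·3.8031)/1.06=1.2487; Δ=(0.5266−3.8031)/(173.6500−117.7800)=-0.0586; B=V−Δ·S=10.1042
Sanity check at the root: Δ(0,0)·S0 + B(0,0) reproduces V0 = 1.2487.

(0,0): Delta=-0.0586 Bond=10.1042
(1,0): Delta=-0.1638 Bond=23.0983
(1,1): Delta=-0.0357 Bond=6.7286
(2,0): Delta=0.0000 Bond=9.4340
(2,1): Delta=-0.1995 Bond=29.3218
(2,2): Delta=0.0000 Bond=0.0000
V0=1.2487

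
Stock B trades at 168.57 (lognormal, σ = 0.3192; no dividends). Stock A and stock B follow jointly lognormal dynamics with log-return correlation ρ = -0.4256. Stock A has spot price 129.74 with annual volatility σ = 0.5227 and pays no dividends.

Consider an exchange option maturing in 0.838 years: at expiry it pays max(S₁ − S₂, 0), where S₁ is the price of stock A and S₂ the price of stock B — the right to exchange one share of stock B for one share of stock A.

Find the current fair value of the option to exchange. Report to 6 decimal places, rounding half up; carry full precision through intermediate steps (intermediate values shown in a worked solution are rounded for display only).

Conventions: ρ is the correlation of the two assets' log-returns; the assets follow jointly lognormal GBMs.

σ_eff = √(σ₁² + σ₂² − 2ρσ₁σ₂) = √(0.5227² + 0.3192² − 2·-0.4256·0.5227·0.3192) = 0.719113
d₁ = (ln(S₁/S₂) + (q₂ − q₁ + σ_eff²/2)T) / (σ_eff√T) = (ln(129.74/168.57) + (0.0 − 0.0 + 0.258562)·0.838) / 0.658293 = -0.068578
d₂ = d₁ − σ_eff√T = -0.068578 − 0.658293 = -0.726870
N(d₁) = 0.472663,  N(d₂) = 0.233653
V = S₁·e^{−q₁T}·N(d₁) − S₂·e^{−q₂T}·N(d₂) = 61.323293 − 39.386846 = 21.936447
Key observation: pricing in stock B-units makes this a unit-strike call on the ratio S₁/S₂ — the risk-free rate cancels and cannot affect the value.

exchange price = 21.936447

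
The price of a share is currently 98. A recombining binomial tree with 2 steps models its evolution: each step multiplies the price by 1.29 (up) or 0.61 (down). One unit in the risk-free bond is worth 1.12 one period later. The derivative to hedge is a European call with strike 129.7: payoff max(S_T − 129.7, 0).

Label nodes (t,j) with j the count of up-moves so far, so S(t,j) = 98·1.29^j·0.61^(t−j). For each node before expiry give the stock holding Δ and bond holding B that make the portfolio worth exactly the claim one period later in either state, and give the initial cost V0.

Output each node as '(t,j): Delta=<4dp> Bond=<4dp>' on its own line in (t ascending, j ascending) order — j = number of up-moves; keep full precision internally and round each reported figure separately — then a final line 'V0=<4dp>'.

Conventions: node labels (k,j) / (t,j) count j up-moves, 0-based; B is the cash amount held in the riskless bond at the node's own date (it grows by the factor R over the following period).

Risk-neutral probability p* = (R−d)/(u−d) = (1.12−0.61)/(1.29−0.61) = 0.7500.
Payoffs at expiry: V(2,0)=0.0000, V(2,1)=0.0000, V(2,2)=33.3818
  t=1,j=0: stock 59.7800 → up 77.1162 (V=0.0000), down 36.4658 (V=0.0000). Price 0.0000; hedge Δ=0.0000, bond B=0.0000.
  t=1,j=1: stock 126.4200 → up 163.0818 (V=33.3818), down 77.1162 (V=0.0000). Price 22.3539; hedge Δ=0.3883, bond B=-26.7370.
  t=0,j=0: stock 98.0000 → up 126.4200 (V=22.3539), down 59.7800 (V=0.0000). Price 14.9691; hedge Δ=0.3354, bond B=-17.9042.
As a check, the time-0 holding Δ(0,0)·S0 + B(0,0) comes to 14.9691 — exactly V0.

(0,0): Delta=0.3354 Bond=-17.9042
(1,0): Delta=0.0000 Bond=0.0000
(1,1): Delta=0.3883 Bond=-26.7370
V0=14.9691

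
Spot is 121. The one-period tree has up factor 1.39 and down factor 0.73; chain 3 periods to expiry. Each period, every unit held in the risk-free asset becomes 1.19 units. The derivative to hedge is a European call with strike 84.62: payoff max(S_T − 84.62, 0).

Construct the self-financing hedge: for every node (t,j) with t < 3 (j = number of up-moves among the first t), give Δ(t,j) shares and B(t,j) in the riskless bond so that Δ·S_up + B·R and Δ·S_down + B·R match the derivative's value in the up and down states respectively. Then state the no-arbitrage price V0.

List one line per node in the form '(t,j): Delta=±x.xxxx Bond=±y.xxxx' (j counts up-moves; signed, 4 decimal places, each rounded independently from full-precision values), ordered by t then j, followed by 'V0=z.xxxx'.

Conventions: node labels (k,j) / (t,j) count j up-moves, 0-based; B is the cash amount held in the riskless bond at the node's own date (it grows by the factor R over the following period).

Arbitrage-free pricing uses the up-move probability p* = (R−d)/(u−d) = 0.6970, discounting each step at R = 1.19.
Terminal payoffs: V(3,0)=0.0000, V(3,1)=5.0085, V(3,2)=86.0424, V(3,3)=240.3399
(2,0): S=64.4809. Δ = (V_up−V_dn)/(S_up−S_dn) = (5.0085−0.0000)/(89.6285−47.0711) = 0.1177. V = [p*·5.0085 + (1−p*)·0.0000]/1.19 = 2.9334. B = V − Δ·S = -4.6552.
(2,1): S=122.7787. Δ = (V_up−V_dn)/(S_up−S_dn) = (86.0424−5.0085)/(170.6624−89.6285) = 1.0000. V = [p*·86.0424 + (1−p*)·5.0085]/1.19 = 51.6695. B = V − Δ·S = -71.1092.
(2,2): S=233.7841. Δ = (V_up−V_dn)/(S_up−S_dn) = (240.3399−86.0424)/(324.9599−170.6624) = 1.0000. V = [p*·240.3399 + (1−p*)·86.0424]/1.19 = 162.6749. B = V − Δ·S = -71.1092.
(1,0): S=88.3300. Δ = (V_up−V_dn)/(S_up−S_dn) = (51.6695−2.9334)/(122.7787−64.4809) = 0.8360. V = [p*·51.6695 + (1−p*)·2.9334]/1.19 = 31.0092. B = V − Δ·S = -42.8333.
(1,1): S=168.1900. Δ = (V_up−V_dn)/(S_up−S_dn) = (162.6749−51.6695)/(233.7841−122.7787) = 1.0000. V = [p*·162.6749 + (1−p*)·51.6695]/1.19 = 108.4343. B = V − Δ·S = -59.7557.
(0,0): S=121.0000. Δ = (V_up−V_dn)/(S_up−S_dn) = (108.4343−31.0092)/(168.1900−88.3300) = 0.9695. V = [p*·108.4343 + (1−p*)·31.0092]/1.19 = 71.4052. B = V − Δ·S = -45.9056.
Verification: the root portfolio costs Δ(0,0)·S0 + B(0,0) = 71.4052, matching V0.

(0,0): Delta=0.9695 Bond=-45.9056
(1,0): Delta=0.8360 Bond=-42.8333
(1,1): Delta=1.0000 Bond=-59.7557
(2,0): Delta=0.1177 Bond=-4.6552
(2,1): Delta=1.0000 Bond=-71.1092
(2,2): Delta=1.0000 Bond=-71.1092
V0=71.4052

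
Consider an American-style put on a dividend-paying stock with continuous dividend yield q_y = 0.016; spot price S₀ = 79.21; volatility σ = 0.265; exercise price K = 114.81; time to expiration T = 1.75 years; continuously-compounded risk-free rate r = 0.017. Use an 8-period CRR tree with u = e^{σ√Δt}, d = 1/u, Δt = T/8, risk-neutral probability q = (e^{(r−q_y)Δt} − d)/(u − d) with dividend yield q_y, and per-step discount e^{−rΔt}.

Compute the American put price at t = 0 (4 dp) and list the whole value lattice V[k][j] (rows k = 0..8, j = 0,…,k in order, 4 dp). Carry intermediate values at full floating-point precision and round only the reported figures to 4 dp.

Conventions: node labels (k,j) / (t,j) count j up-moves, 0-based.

price = 37.5403
tree:
37.5403
45.2074 29.1896
52.9906 36.7868 20.8517
60.1968 44.8913 27.9370 13.0251
66.5630 52.9906 36.1115 18.9381 6.4587
72.1871 60.1968 44.8335 26.5598 10.4913 1.9614
77.1557 66.5630 52.9906 35.6000 16.5734 3.7140 0.0000
81.5450 72.1871 60.1968 44.8335 25.1482 7.0328 0.0000 0.0000
85.4227 77.1557 66.5630 52.9906 35.6000 13.3173 0.0000 0.0000 0.0000

Δt=0.21875  u=1.13195  d=0.88343  q=0.46993  discount=0.99629
step 8 (expiry): payoffs max(K−S,0) = 85.4227 77.1557 66.5630 52.9906 35.6000 13.3173 0.0000 0.0000 0.0000
k=7: (k=7,j=0): S=33.2650, K−S=81.5450, hold=81.2351 ⇒ V=81.5450 exercise | (k=7,j=1): S=42.6229, K−S=72.1871, hold=71.9099 ⇒ V=72.1871 exercise | (k=7,j=2): S=54.6132, K−S=60.1968, hold=59.9615 ⇒ V=60.1968 exercise | (k=7,j=3): S=69.9765, K−S=44.8335, hold=44.6518 ⇒ V=44.8335 exercise | (k=7,j=4): S=89.6618, K−S=25.1482, hold=25.0353 ⇒ V=25.1482 exercise | (k=7,j=5): S=114.8848, K−S=0.0000, hold=7.0328 ⇒ V=7.0328 continue | (k=7,j=6): S=147.2033, K−S=0.0000, hold=0.0000 ⇒ V=0.0000 continue | (k=7,j=7): S=188.6134, K−S=0.0000, hold=0.0000 ⇒ V=0.0000 continue
k=6: (k=6,j=0): S=37.6543, K−S=77.1557, hold=76.8611 ⇒ V=77.1557 exercise | (k=6,j=1): S=48.2470, K−S=66.5630, hold=66.3054 ⇒ V=66.5630 exercise | (k=6,j=2): S=61.8194, K−S=52.9906, hold=52.7804 ⇒ V=52.9906 exercise | (k=6,j=3): S=79.2100, K−S=35.6000, hold=35.4506 ⇒ V=35.6000 exercise | (k=6,j=4): S=101.4927, K−S=13.3173, hold=16.5734 ⇒ V=16.5734 continue | (k=6,j=5): S=130.0439, K−S=0.0000, hold=3.7140 ⇒ V=3.7140 continue | (k=6,j=6): S=166.6269, K−S=0.0000, hold=0.0000 ⇒ V=0.0000 continue
k=5: (k=5,j=0): S=42.6229, K−S=72.1871, hold=71.9099 ⇒ V=72.1871 exercise | (k=5,j=1): S=54.6132, K−S=60.1968, hold=59.9615 ⇒ V=60.1968 exercise | (k=5,j=2): S=69.9765, K−S=44.8335, hold=44.6518 ⇒ V=44.8335 exercise | (k=5,j=3): S=89.6618, K−S=25.1482, hold=26.5598 ⇒ V=26.5598 continue | (k=5,j=4): S=114.8848, K−S=0.0000, hold=10.4913 ⇒ V=10.4913 continue | (k=5,j=5): S=147.2033, K−S=0.0000, hold=1.9614 ⇒ V=1.9614 continue
k=4: (k=4,j=0): S=48.2470, K−S=66.5630, hold=66.3054 ⇒ V=66.5630 exercise | (k=4,j=1): S=61.8194, K−S=52.9906, hold=52.7804 ⇒ V=52.9906 exercise | (k=4,j=2): S=79.2100, K−S=35.6000, hold=36.1115 ⇒ V=36.1115 continue | (k=4,j=3): S=101.4927, K−S=13.3173, hold=18.9381 ⇒ V=18.9381 continue | (k=4,j=4): S=130.0439, K−S=0.0000, hold=6.4587 ⇒ V=6.4587 continue
k=3: (k=3,j=0): S=54.6132, K−S=60.1968, hold=59.9615 ⇒ V=60.1968 exercise | (k=3,j=1): S=69.9765, K−S=44.8335, hold=44.8913 ⇒ V=44.8913 continue | (k=3,j=2): S=89.6618, K−S=25.1482, hold=27.9370 ⇒ V=27.9370 continue | (k=3,j=3): S=114.8848, K−S=0.0000, hold=13.0251 ⇒ V=13.0251 continue
k=2: (k=2,j=0): S=61.8194, K−S=52.9906, hold=52.8075 ⇒ V=52.9906 exercise | (k=2,j=1): S=79.2100, K−S=35.6000, hold=36.7868 ⇒ V=36.7868 continue | (k=2,j=2): S=101.4927, K−S=13.3173, hold=20.8517 ⇒ V=20.8517 continue
k=1: (k=1,j=0): S=69.9765, K−S=44.8335, hold=45.2074 ⇒ V=45.2074 continue | (k=1,j=1): S=89.6618, K−S=25.1482, hold=29.1896 ⇒ V=29.1896 continue
k=0: (k=0,j=0): S=79.2100, K−S=35.6000, hold=37.5403 ⇒ V=37.5403 continue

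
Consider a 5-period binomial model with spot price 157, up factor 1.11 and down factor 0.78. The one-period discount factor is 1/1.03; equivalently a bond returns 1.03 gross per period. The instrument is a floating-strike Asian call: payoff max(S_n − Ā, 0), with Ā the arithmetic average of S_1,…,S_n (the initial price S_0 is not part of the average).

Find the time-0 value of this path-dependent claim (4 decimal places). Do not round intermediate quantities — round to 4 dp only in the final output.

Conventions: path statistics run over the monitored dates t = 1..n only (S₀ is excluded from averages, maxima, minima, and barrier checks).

price = 15.4332

Set p* = 0.7576 (from d < R < u); the path-dependent value is the discounted p*-expectation over all price paths.
Enumerate all 2^5 = 32 price paths (U = up ×1.11, D = down ×0.78); each path with k up-moves has probability p*^k·(1−p*)^(5−k).
DDDDD: Ā=79.1851, payoff=0.0000, prob=0.000837
UDDDD: Ā=112.6866, payoff=0.0000, prob=0.002617
DUDDD: Ā=102.3246, payoff=0.0000, prob=0.002617
UUDDD: Ā=145.6157, payoff=0.0000, prob=0.008177
DDUDD: Ā=94.2422, payoff=0.0000, prob=0.002617
UDUDD: Ā=134.1139, payoff=0.0000, prob=0.008177
DUUDD: Ā=123.7519, payoff=0.0000, prob=0.008177
UUUDD: Ā=176.1085, payoff=0.0000, prob=0.025552
DDDUD: Ā=87.9380, payoff=0.0000, prob=0.002617
UDDUD: Ā=125.1425, payoff=0.0000, prob=0.008177
DUDUD: Ā=114.7805, payoff=0.0000, prob=0.008177
UUDUD: Ā=163.3414, payoff=0.0000, prob=0.025552
DDUUD: Ā=106.6981, payoff=0.0000, prob=0.008177
UDUUD: Ā=151.8396, payoff=0.0000, prob=0.025552
DUUUD: Ā=141.4776, payoff=0.0000, prob=0.025552
UUUUD: Ā=201.3335, payoff=0.0000, prob=0.079851
DDDDU: Ā=83.0206, payoff=0.0000, prob=0.002617
UDDDU: Ā=118.1448, payoff=0.0000, prob=0.008177
DUDDU: Ā=107.7828, payoff=0.0000, prob=0.008177
UUDDU: Ā=153.3832, payoff=0.0000, prob=0.025552
DDUDU: Ā=99.7004, payoff=0.0000, prob=0.008177
UDUDU: Ā=141.8814, payoff=0.0000, prob=0.025552
DUUDU: Ā=131.5194, payoff=0.0000, prob=0.025552
UUUDU: Ā=187.1622, payoff=0.0000, prob=0.079851
DDDUU: Ā=93.3962, payoff=0.0000, prob=0.008177
UDDUU: Ā=132.9099, payoff=0.0000, prob=0.025552
DUDUU: Ā=122.5479, payoff=8.0865, prob=0.025552
UUDUU: Ā=174.3951, payoff=11.5078, prob=0.079851
DDUUU: Ā=114.4656, payoff=16.1689, prob=0.025552
UDUUU: Ā=162.8933, payoff=23.0096, prob=0.079851
DUUUU: Ā=152.5313, payoff=33.3716, prob=0.079851
UUUUU: Ā=217.0638, payoff=47.4903, prob=0.249534
Price = Σ prob·payoff / R^5 = 17.891254 / 1.159274 = 15.4332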